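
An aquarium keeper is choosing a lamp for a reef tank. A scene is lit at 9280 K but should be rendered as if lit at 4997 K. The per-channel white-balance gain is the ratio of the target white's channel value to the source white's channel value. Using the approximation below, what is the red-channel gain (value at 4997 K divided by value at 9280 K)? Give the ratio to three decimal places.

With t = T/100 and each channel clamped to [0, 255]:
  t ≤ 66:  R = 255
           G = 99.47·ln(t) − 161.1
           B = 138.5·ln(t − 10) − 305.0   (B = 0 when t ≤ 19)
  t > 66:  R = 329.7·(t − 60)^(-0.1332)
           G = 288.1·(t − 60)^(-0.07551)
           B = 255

At 9280 K (t = 92.8):
  R = 329.7·(92.8 − 60)^(-0.1332) = 329.7·32.8^(-0.1332) = 329.7·0.62818 = 207.112.
At 4997 K (t = 49.97):
  R = 255 by definition for t ≤ 66.
Gain = 255.000 / 207.112 = 1.2312 → 1.231.

1.231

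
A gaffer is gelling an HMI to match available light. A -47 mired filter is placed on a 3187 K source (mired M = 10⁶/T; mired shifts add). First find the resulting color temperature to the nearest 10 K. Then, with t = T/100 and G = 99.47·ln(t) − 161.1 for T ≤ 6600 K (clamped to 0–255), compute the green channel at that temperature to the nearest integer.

199

M_in = 10⁶/3187 = 313.77; M_out = 313.77 + (-47) = 266.77.
T_out = 10⁶/266.77 = 3748.5 K → 3750 K; t = 37.5.
G = 99.47·ln 37.5 − 161.1 = 99.47·3.6243 − 161.1 = 199.413.
Rounded: 199.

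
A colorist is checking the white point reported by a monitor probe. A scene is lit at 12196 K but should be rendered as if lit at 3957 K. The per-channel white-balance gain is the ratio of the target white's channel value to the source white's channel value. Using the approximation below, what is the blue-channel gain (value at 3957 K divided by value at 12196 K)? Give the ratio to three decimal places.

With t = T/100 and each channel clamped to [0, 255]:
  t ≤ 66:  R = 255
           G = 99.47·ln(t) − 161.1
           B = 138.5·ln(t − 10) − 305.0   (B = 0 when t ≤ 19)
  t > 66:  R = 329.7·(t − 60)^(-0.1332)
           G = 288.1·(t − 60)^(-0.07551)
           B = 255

0.643

At 12196 K (t = 121.96):
  B = 255 by definition for t > 66.
At 3957 K (t = 39.57):
  B = 138.5·ln(39.57 − 10) − 305.0 = 138.5·ln 29.57 − 305.0 = 138.5·3.3868 − 305.0 = 164.066.
Gain = 164.066 / 255.000 = 0.6434 → 0.643.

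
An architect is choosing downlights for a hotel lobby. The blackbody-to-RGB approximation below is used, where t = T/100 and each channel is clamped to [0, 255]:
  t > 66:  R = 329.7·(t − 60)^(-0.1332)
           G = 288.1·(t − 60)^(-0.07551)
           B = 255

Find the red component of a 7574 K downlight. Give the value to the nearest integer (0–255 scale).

228

t = 7574/100 = 75.74; the t > 66 branch applies.
R = 329.7·(75.74 − 60)^(-0.1332) = 329.7·15.74^(-0.1332) = 329.7·0.69272 = 228.390.
Rounded: 228.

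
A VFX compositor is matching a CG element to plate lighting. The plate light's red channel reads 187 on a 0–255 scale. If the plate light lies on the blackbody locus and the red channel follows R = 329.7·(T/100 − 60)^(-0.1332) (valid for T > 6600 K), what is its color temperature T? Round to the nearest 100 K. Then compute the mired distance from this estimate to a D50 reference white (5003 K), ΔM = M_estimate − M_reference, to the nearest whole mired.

-124 mireds

(t − 60)^(-0.1332) = 187/329.7 = 0.56718.
t − 60 = 0.56718^(1/-0.1332) = 0.56718^(-7.508) = 70.620, so t = 130.620.
T = 100·t = 13062 K → 13100 K to the nearest 100 K.
M_estimate = 10⁶/13100 = 76.34; M_reference = 10⁶/5003 = 199.88.
ΔM = 76.34 − 199.88 = -123.54 → -124 mireds.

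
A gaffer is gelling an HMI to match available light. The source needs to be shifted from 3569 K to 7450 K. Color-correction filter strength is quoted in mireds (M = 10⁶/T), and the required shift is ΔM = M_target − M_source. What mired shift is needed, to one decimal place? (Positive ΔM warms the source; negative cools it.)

-146.0 mireds

M_source = 10⁶/3569 = 280.191; M_target = 10⁶/7450 = 134.228.
ΔM = 134.228 − 280.191 = -145.962 → -146.0 mireds, a cooling shift.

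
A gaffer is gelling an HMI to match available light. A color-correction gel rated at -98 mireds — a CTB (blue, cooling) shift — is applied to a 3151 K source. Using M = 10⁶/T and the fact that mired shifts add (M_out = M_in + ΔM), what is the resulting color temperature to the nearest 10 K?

M_in = 10⁶/3151 = 317.36 mireds.
M_out = 317.36 + (-98) = 219.36 mireds.
T_out = 10⁶/219.36 = 4558.7 K → 4560 K.

4560 K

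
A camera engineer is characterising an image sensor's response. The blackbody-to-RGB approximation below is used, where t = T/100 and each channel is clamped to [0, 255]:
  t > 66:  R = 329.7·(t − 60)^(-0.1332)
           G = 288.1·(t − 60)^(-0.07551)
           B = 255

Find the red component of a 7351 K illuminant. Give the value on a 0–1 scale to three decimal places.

0.914

t = 7351/100 = 73.51; the t > 66 branch applies.
R = 329.7·(73.51 − 60)^(-0.1332) = 329.7·13.51^(-0.1332) = 329.7·0.70696 = 233.086.
On a 0–1 scale: 233.086/255 = 0.9141 → 0.914.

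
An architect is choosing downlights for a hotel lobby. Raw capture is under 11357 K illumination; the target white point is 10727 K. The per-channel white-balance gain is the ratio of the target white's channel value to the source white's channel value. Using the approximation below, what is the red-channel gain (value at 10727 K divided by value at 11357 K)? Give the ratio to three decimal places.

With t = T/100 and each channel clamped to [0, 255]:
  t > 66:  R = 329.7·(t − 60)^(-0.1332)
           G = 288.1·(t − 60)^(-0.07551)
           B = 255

1.017

At 11357 K (t = 113.57):
  R = 329.7·(113.57 − 60)^(-0.1332) = 329.7·53.57^(-0.1332) = 329.7·0.58845 = 194.011.
At 10727 K (t = 107.27):
  R = 329.7·(107.27 − 60)^(-0.1332) = 329.7·47.27^(-0.1332) = 329.7·0.59834 = 197.271.
Gain = 197.271 / 194.011 = 1.0168 → 1.017.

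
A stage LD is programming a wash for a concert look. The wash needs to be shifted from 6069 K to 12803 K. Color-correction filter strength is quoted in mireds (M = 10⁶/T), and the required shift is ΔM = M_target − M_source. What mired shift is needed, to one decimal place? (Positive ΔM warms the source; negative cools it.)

M_source = 10⁶/6069 = 164.772; M_target = 10⁶/12803 = 78.107.
ΔM = 78.107 − 164.772 = -86.665 → -86.7 mireds, a cooling shift.

-86.7 mireds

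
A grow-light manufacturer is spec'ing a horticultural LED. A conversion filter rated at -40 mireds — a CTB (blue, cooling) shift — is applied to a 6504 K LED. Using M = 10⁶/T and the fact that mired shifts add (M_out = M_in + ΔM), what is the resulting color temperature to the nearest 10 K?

8790 K

M_in = 10⁶/6504 = 153.75 mireds.
M_out = 153.75 + (-40) = 113.75 mireds.
T_out = 10⁶/113.75 = 8791.1 K → 8790 K.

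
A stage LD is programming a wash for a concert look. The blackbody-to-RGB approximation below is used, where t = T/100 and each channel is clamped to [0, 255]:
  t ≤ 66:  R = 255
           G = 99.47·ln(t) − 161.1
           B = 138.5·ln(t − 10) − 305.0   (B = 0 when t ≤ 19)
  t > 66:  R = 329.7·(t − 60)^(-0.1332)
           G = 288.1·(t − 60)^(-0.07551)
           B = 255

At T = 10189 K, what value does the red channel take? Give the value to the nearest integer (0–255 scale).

t = 10189/100 = 101.89; the t > 66 branch applies.
R = 329.7·(101.89 − 60)^(-0.1332) = 329.7·41.89^(-0.1332) = 329.7·0.60804 = 200.472.
Rounded: 200.

200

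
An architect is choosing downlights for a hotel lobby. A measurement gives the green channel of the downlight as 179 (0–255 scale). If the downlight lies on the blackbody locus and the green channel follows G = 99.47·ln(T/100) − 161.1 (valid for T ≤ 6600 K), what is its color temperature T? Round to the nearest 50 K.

3050 K

ln t = (179 + 161.1) / 99.47 = 3.4191.
t = e^3.4191 = 30.543.
T = 100·t = 3054 K → 3050 K to the nearest 50 K.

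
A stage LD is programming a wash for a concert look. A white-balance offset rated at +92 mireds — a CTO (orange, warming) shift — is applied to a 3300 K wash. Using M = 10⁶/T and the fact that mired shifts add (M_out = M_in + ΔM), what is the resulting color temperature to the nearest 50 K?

M_in = 10⁶/3300 = 303.03 mireds.
M_out = 303.03 + (+92) = 395.03 mireds.
T_out = 10⁶/395.03 = 2531.5 K → 2550 K.

2550 K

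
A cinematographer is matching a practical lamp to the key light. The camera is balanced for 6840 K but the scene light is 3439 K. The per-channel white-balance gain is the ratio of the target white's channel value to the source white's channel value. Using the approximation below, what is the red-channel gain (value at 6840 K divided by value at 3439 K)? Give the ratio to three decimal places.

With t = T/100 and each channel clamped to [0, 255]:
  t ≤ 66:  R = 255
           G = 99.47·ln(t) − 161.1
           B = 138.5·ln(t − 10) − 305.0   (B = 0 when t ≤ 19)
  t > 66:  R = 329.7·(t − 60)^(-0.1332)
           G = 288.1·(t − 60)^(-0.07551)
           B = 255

0.974

At 3439 K (t = 34.39):
  R = 255 by definition for t ≤ 66.
At 6840 K (t = 68.4):
  R = 329.7·(68.4 − 60)^(-0.1332) = 329.7·8.4^(-0.1332) = 329.7·0.75316 = 248.316.
Gain = 248.316 / 255.000 = 0.9738 → 0.974.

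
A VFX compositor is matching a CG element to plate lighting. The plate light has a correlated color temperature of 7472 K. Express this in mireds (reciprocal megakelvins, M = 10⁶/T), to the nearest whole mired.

M = 10⁶ / 7472 = 133.833 → 134 mireds.

134 mireds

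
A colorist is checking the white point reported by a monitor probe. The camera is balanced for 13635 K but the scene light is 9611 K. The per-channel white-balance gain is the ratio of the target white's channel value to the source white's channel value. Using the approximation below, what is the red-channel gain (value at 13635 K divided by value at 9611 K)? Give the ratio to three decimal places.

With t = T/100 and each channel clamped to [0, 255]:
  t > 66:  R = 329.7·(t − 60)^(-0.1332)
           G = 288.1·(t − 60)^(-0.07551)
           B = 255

0.905

At 9611 K (t = 96.11):
  R = 329.7·(96.11 − 60)^(-0.1332) = 329.7·36.11^(-0.1332) = 329.7·0.62019 = 204.476.
At 13635 K (t = 136.35):
  R = 329.7·(136.35 − 60)^(-0.1332) = 329.7·76.35^(-0.1332) = 329.7·0.56132 = 185.067.
Gain = 185.067 / 204.476 = 0.9051 → 0.905.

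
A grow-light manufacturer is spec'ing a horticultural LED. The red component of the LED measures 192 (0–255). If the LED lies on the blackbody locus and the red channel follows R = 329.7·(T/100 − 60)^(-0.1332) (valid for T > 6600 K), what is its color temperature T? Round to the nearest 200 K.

11800 K

(t − 60)^(-0.1332) = 192/329.7 = 0.58235.
t − 60 = 0.58235^(1/-0.1332) = 0.58235^(-7.508) = 57.929, so t = 117.929.
T = 100·t = 11793 K → 11800 K to the nearest 200 K.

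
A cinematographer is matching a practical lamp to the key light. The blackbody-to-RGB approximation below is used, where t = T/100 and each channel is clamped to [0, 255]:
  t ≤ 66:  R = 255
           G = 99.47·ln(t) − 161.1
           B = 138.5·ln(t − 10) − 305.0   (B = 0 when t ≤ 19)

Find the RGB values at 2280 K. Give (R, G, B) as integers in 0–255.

(255, 150, 48)

t = 2280/100 = 22.8; the t ≤ 66 branch applies.
R = 255 by definition for t ≤ 66.
G = 99.47·ln 22.8 − 161.1 = 99.47·3.1268 − 161.1 = 149.919.
B = 138.5·ln(22.8 − 10) − 305.0 = 138.5·ln 12.8 − 305.0 = 138.5·2.5494 − 305.0 = 48.098.
Rounded: (255, 150, 48).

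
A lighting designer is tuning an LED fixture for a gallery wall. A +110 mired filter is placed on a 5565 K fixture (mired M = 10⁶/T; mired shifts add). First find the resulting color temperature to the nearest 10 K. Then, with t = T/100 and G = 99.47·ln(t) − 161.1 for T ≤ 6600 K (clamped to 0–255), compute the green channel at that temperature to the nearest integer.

M_in = 10⁶/5565 = 179.69; M_out = 179.69 + (+110) = 289.69.
T_out = 10⁶/289.69 = 3451.9 K → 3450 K; t = 34.5.
G = 99.47·ln 34.5 − 161.1 = 99.47·3.5410 − 161.1 = 191.119.
Rounded: 191.

191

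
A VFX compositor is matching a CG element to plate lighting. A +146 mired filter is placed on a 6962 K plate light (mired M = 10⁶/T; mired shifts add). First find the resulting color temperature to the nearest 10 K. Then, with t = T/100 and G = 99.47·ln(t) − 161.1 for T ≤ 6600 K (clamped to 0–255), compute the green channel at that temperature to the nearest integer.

M_in = 10⁶/6962 = 143.64; M_out = 143.64 + (+146) = 289.64.
T_out = 10⁶/289.64 = 3452.6 K → 3450 K; t = 34.5.
G = 99.47·ln 34.5 − 161.1 = 99.47·3.5410 − 161.1 = 191.119.
Rounded: 191.

191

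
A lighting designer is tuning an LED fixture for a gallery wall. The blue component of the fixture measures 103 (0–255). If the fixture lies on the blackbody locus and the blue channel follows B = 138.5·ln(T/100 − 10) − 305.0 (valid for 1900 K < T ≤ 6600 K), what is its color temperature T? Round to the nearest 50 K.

2900 K

ln(t − 10) = (103 + 305.0) / 138.5 = 2.9458.
t − 10 = e^2.9458 = 19.027, so t = 29.027.
T = 100·t = 2903 K → 2900 K to the nearest 50 K.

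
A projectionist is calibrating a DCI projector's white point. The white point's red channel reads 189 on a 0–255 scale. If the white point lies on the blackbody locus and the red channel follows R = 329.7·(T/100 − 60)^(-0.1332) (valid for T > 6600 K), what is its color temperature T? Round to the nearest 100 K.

(t − 60)^(-0.1332) = 189/329.7 = 0.57325.
t − 60 = 0.57325^(1/-0.1332) = 0.57325^(-7.508) = 65.199, so t = 125.199.
T = 100·t = 12520 K → 12500 K to the nearest 100 K.

12500 K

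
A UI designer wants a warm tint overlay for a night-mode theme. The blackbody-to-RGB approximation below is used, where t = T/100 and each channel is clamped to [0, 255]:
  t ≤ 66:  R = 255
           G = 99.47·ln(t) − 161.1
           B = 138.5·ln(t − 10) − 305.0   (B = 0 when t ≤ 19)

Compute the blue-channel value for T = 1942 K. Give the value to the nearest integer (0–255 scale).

6

t = 1942/100 = 19.42; the t ≤ 66 branch applies.
B = 138.5·ln(19.42 − 10) − 305.0 = 138.5·ln 9.42 − 305.0 = 138.5·2.2428 − 305.0 = 5.633.
Rounded: 6.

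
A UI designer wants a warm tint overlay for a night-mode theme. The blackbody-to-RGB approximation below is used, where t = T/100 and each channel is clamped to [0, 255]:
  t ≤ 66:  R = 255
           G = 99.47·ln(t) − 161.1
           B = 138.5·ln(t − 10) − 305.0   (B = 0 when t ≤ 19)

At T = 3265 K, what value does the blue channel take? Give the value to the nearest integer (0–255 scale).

t = 3265/100 = 32.65; the t ≤ 66 branch applies.
B = 138.5·ln(32.65 − 10) − 305.0 = 138.5·ln 22.65 − 305.0 = 138.5·3.1202 − 305.0 = 127.142.
Rounded: 127.

127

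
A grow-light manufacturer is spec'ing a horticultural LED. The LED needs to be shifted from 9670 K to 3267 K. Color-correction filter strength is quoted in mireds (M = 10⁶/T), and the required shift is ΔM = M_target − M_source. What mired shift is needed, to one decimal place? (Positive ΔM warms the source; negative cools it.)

+202.7 mireds

M_source = 10⁶/9670 = 103.413; M_target = 10⁶/3267 = 306.091.
ΔM = 306.091 − 103.413 = 202.679 → +202.7 mireds, a warming shift.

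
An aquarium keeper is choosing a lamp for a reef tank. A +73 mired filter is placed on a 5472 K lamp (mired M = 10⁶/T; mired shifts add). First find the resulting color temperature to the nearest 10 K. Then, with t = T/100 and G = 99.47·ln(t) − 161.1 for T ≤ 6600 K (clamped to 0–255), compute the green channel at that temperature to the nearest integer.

M_in = 10⁶/5472 = 182.75; M_out = 182.75 + (+73) = 255.75.
T_out = 10⁶/255.75 = 3910.1 K → 3910 K; t = 39.1.
G = 99.47·ln 39.1 − 161.1 = 99.47·3.6661 − 161.1 = 203.569.
Rounded: 204.

204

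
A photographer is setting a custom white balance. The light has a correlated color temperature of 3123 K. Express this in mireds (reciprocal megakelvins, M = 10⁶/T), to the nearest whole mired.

320 mireds

M = 10⁶ / 3123 = 320.205 → 320 mireds.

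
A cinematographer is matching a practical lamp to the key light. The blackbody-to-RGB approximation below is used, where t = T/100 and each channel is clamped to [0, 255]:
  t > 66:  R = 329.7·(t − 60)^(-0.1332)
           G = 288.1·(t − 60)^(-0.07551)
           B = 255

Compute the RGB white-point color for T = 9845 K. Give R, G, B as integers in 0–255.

R=203, G=219, B=255

t = 9845/100 = 98.45; the t > 66 branch applies.
R = 329.7·(98.45 − 60)^(-0.1332) = 329.7·38.45^(-0.1332) = 329.7·0.61502 = 202.773.
G = 288.1·(98.45 − 60)^(-0.07551) = 288.1·38.45^(-0.07551) = 288.1·0.75914 = 218.710.
B = 255 by definition for t > 66.
Rounded: (203, 219, 255).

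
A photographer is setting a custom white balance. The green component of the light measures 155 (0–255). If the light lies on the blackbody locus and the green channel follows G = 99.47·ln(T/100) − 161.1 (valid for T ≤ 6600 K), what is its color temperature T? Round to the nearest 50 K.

ln t = (155 + 161.1) / 99.47 = 3.1778.
t = e^3.1778 = 23.995.
T = 100·t = 2399 K → 2400 K to the nearest 50 K.

2400 K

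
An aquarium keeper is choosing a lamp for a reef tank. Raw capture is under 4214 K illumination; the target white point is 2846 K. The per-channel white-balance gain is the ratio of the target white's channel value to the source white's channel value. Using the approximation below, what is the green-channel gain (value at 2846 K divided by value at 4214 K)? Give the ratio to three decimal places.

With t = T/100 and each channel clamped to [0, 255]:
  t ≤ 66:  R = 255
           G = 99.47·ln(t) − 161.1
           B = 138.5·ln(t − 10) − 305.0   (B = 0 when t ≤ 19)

At 4214 K (t = 42.14):
  G = 99.47·ln 42.14 − 161.1 = 99.47·3.7410 − 161.1 = 211.017.
At 2846 K (t = 28.46):
  G = 99.47·ln 28.46 − 161.1 = 99.47·3.3485 − 161.1 = 171.975.
Gain = 171.975 / 211.017 = 0.8150 → 0.815.

0.815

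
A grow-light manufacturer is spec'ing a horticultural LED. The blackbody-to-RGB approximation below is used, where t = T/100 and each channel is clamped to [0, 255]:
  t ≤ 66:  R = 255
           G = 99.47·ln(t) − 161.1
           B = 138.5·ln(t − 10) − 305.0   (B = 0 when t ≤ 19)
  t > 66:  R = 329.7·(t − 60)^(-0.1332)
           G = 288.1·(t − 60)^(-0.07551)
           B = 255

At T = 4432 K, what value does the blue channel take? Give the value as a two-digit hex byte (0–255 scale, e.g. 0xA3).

0xB9

t = 4432/100 = 44.32; the t ≤ 66 branch applies.
B = 138.5·ln(44.32 − 10) − 305.0 = 138.5·ln 34.32 − 305.0 = 138.5·3.5357 − 305.0 = 184.698.
Rounded: 185; in hex, 0xB9.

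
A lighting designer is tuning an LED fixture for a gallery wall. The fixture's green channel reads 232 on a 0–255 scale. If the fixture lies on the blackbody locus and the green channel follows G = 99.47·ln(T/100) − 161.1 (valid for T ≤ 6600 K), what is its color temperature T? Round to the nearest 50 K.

5200 K

ln t = (232 + 161.1) / 99.47 = 3.9519.
t = e^3.9519 = 52.036.
T = 100·t = 5204 K → 5200 K to the nearest 50 K.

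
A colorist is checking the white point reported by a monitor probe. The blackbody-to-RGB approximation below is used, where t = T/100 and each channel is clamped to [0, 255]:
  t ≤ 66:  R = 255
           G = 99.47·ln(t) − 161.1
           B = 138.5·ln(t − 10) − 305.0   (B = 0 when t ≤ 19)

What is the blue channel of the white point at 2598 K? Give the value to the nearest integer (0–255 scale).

79

t = 2598/100 = 25.98; the t ≤ 66 branch applies.
B = 138.5·ln(25.98 − 10) − 305.0 = 138.5·ln 15.98 − 305.0 = 138.5·2.7713 − 305.0 = 78.830.
Rounded: 79.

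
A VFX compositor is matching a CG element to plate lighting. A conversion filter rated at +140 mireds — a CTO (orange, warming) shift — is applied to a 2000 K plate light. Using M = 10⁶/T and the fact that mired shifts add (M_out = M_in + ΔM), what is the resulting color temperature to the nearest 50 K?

1550 K

M_in = 10⁶/2000 = 500.00 mireds.
M_out = 500.00 + (+140) = 640.00 mireds.
T_out = 10⁶/640.00 = 1562.5 K → 1550 K.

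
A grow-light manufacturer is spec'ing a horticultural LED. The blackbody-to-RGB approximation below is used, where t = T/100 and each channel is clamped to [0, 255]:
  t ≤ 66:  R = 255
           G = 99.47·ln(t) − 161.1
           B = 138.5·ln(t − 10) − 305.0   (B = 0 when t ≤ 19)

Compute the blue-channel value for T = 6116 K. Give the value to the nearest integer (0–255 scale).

t = 6116/100 = 61.16; the t ≤ 66 branch applies.
B = 138.5·ln(61.16 − 10) − 305.0 = 138.5·ln 51.16 − 305.0 = 138.5·3.9350 − 305.0 = 239.992.
Rounded: 240.

240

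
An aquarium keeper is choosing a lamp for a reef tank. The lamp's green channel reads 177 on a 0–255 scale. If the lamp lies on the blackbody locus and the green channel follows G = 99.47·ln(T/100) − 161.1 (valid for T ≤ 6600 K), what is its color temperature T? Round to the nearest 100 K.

ln t = (177 + 161.1) / 99.47 = 3.3990.
t = e^3.3990 = 29.935.
T = 100·t = 2993 K → 3000 K to the nearest 100 K.

3000 K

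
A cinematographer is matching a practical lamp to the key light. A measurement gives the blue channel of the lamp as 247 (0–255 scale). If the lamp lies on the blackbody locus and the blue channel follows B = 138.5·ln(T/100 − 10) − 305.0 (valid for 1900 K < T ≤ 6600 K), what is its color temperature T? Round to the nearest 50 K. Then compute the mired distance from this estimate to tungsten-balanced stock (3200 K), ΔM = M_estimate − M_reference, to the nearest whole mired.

ln(t − 10) = (247 + 305.0) / 138.5 = 3.9856.
t − 10 = e^3.9856 = 53.815, so t = 63.815.
T = 100·t = 6382 K → 6400 K to the nearest 50 K.
M_estimate = 10⁶/6400 = 156.25; M_reference = 10⁶/3200 = 312.50.
ΔM = 156.25 − 312.50 = -156.25 → -156 mireds.

-156 mireds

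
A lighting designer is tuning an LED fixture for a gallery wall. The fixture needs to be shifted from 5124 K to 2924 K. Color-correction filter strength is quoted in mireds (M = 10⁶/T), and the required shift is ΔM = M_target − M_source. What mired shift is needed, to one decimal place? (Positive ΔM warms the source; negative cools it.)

M_source = 10⁶/5124 = 195.160; M_target = 10⁶/2924 = 341.997.
ΔM = 341.997 − 195.160 = 146.837 → +146.8 mireds, a warming shift.

+146.8 mireds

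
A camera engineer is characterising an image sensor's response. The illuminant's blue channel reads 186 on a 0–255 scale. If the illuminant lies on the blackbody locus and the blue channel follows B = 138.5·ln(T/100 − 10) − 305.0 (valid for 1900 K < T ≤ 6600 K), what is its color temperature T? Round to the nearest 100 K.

4500 K

ln(t − 10) = (186 + 305.0) / 138.5 = 3.5451.
t − 10 = e^3.5451 = 34.644, so t = 44.644.
T = 100·t = 4464 K → 4500 K to the nearest 100 K.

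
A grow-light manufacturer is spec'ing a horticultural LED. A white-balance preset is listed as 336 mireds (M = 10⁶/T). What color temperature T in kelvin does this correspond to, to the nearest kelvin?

T = 10⁶ / 336 = 2976.19 K → 2976 K.

2976 K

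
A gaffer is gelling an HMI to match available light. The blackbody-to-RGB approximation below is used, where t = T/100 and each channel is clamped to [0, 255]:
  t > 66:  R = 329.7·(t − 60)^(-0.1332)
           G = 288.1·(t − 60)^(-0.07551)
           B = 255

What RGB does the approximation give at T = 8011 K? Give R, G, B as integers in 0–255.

t = 8011/100 = 80.11; the t > 66 branch applies.
R = 329.7·(80.11 − 60)^(-0.1332) = 329.7·20.11^(-0.1332) = 329.7·0.67048 = 221.057.
G = 288.1·(80.11 − 60)^(-0.07551) = 288.1·20.11^(-0.07551) = 288.1·0.79722 = 229.680.
B = 255 by definition for t > 66.
Rounded: (221, 230, 255).

R=221, G=230, B=255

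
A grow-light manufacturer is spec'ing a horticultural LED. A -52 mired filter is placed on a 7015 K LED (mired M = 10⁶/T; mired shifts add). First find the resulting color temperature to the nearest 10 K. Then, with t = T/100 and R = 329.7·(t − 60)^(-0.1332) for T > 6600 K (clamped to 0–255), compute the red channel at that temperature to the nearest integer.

196

M_in = 10⁶/7015 = 142.55; M_out = 142.55 + (-52) = 90.55.
T_out = 10⁶/90.55 = 11043.4 K → 11040 K; t = 110.4.
R = 329.7·(110.4 − 60)^(-0.1332) = 329.7·50.4^(-0.1332) = 329.7·0.59325 = 195.594.
Rounded: 196.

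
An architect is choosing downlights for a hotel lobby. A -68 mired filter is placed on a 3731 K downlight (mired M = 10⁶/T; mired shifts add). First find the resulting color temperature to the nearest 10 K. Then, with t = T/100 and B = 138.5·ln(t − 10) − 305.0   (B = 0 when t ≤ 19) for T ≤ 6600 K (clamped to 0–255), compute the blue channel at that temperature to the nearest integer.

206

M_in = 10⁶/3731 = 268.02; M_out = 268.02 + (-68) = 200.02.
T_out = 10⁶/200.02 = 4999.4 K → 5000 K; t = 50.
B = 138.5·ln(50 − 10) − 305.0 = 138.5·ln 40 − 305.0 = 138.5·3.6889 − 305.0 = 205.910.
Rounded: 206.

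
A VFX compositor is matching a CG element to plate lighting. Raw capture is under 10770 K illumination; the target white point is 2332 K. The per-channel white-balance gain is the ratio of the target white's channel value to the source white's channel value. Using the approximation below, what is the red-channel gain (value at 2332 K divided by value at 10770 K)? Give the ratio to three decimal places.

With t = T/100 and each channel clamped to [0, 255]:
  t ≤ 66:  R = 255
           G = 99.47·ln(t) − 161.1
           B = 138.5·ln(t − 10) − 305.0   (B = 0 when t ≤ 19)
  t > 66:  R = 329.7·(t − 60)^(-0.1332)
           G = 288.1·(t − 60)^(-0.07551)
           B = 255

1.294

At 10770 K (t = 107.7):
  R = 329.7·(107.7 − 60)^(-0.1332) = 329.7·47.7^(-0.1332) = 329.7·0.59761 = 197.034.
At 2332 K (t = 23.32):
  R = 255 by definition for t ≤ 66.
Gain = 255.000 / 197.034 = 1.2942 → 1.294.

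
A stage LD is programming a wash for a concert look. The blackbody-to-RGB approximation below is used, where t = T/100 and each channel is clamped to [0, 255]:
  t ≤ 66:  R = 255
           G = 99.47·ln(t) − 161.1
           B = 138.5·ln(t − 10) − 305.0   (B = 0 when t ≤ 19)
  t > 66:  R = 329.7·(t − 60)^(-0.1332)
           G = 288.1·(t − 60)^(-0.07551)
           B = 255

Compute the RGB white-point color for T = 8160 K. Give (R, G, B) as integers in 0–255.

t = 8160/100 = 81.6; the t > 66 branch applies.
R = 329.7·(81.6 − 60)^(-0.1332) = 329.7·21.6^(-0.1332) = 329.7·0.66413 = 218.962.
G = 288.1·(81.6 − 60)^(-0.07551) = 288.1·21.6^(-0.07551) = 288.1·0.79293 = 228.443.
B = 255 by definition for t > 66.
Rounded: (219, 228, 255).

(219, 228, 255)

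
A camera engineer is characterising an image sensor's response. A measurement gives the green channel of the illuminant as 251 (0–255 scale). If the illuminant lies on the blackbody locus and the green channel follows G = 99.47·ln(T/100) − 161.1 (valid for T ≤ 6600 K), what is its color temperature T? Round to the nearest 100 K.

ln t = (251 + 161.1) / 99.47 = 4.1430.
t = e^4.1430 = 62.989.
T = 100·t = 6299 K → 6300 K to the nearest 100 K.

6300 K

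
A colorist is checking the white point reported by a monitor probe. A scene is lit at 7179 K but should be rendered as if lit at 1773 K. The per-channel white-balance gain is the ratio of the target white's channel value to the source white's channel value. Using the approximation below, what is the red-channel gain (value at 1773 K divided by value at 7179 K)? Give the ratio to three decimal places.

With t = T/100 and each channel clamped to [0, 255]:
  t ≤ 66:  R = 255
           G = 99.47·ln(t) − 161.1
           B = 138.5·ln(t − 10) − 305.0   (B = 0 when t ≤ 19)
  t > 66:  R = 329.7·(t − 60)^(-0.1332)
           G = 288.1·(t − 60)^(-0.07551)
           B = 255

At 7179 K (t = 71.79):
  R = 329.7·(71.79 − 60)^(-0.1332) = 329.7·11.79^(-0.1332) = 329.7·0.71990 = 237.352.
At 1773 K (t = 17.73):
  R = 255 by definition for t ≤ 66.
Gain = 255.000 / 237.352 = 1.0744 → 1.074.

1.074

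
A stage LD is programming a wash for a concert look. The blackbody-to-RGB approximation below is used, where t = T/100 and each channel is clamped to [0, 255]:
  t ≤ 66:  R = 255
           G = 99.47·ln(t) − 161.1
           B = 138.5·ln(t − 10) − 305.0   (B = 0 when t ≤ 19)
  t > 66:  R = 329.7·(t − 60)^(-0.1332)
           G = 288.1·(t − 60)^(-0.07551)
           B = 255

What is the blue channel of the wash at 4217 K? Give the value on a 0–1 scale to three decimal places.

0.689

t = 4217/100 = 42.17; the t ≤ 66 branch applies.
B = 138.5·ln(42.17 − 10) − 305.0 = 138.5·ln 32.17 − 305.0 = 138.5·3.4710 − 305.0 = 175.738.
On a 0–1 scale: 175.738/255 = 0.6892 → 0.689.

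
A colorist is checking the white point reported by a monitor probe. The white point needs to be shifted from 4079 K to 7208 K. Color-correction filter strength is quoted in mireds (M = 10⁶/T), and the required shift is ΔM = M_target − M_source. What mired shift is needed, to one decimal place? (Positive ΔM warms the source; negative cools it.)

-106.4 mireds

M_source = 10⁶/4079 = 245.158; M_target = 10⁶/7208 = 138.735.
ΔM = 138.735 − 245.158 = -106.423 → -106.4 mireds, a cooling shift.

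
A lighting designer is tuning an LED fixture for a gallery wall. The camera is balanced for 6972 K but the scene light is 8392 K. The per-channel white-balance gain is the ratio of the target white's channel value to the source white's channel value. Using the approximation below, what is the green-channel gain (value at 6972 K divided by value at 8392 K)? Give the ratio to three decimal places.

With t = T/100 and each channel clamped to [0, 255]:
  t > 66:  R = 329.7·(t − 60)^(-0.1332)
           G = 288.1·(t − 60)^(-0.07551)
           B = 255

At 8392 K (t = 83.92):
  G = 288.1·(83.92 − 60)^(-0.07551) = 288.1·23.92^(-0.07551) = 288.1·0.78685 = 226.690.
At 6972 K (t = 69.72):
  G = 288.1·(69.72 − 60)^(-0.07551) = 288.1·9.72^(-0.07551) = 288.1·0.84221 = 242.641.
Gain = 242.641 / 226.690 = 1.0704 → 1.070.

1.070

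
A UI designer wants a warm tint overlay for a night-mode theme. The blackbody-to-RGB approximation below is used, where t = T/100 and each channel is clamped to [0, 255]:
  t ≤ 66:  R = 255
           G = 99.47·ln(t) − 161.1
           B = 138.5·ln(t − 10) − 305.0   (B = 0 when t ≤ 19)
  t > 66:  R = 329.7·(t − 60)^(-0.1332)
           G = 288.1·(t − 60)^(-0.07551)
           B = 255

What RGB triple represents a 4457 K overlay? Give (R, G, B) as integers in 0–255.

(255, 217, 186)

t = 4457/100 = 44.57; the t ≤ 66 branch applies.
R = 255 by definition for t ≤ 66.
G = 99.47·ln 44.57 − 161.1 = 99.47·3.7971 − 161.1 = 216.594.
B = 138.5·ln(44.57 − 10) − 305.0 = 138.5·ln 34.57 − 305.0 = 138.5·3.5430 − 305.0 = 185.704.
Rounded: (255, 217, 186).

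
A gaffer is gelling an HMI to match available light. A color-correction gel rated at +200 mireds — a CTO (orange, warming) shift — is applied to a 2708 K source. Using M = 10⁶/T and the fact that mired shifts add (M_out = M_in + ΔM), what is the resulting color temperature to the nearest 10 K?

M_in = 10⁶/2708 = 369.28 mireds.
M_out = 369.28 + (+200) = 569.28 mireds.
T_out = 10⁶/569.28 = 1756.6 K → 1760 K.

1760 K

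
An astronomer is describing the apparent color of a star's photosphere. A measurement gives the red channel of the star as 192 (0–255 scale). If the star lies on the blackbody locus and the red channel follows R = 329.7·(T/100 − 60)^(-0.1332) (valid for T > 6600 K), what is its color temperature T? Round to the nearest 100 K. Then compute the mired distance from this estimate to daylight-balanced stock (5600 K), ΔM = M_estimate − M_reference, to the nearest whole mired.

(t − 60)^(-0.1332) = 192/329.7 = 0.58235.
t − 60 = 0.58235^(1/-0.1332) = 0.58235^(-7.508) = 57.929, so t = 117.929.
T = 100·t = 11793 K → 11800 K to the nearest 100 K.
M_estimate = 10⁶/11800 = 84.75; M_reference = 10⁶/5600 = 178.57.
ΔM = 84.75 − 178.57 = -93.83 → -94 mireds.

-94 mireds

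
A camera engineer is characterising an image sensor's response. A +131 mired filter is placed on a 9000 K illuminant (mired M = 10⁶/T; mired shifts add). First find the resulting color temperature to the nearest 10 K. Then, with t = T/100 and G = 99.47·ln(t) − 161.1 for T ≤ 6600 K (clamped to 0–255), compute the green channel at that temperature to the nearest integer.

M_in = 10⁶/9000 = 111.11; M_out = 111.11 + (+131) = 242.11.
T_out = 10⁶/242.11 = 4130.3 K → 4130 K; t = 41.3.
G = 99.47·ln 41.3 − 161.1 = 99.47·3.7209 − 161.1 = 209.014.
Rounded: 209.

209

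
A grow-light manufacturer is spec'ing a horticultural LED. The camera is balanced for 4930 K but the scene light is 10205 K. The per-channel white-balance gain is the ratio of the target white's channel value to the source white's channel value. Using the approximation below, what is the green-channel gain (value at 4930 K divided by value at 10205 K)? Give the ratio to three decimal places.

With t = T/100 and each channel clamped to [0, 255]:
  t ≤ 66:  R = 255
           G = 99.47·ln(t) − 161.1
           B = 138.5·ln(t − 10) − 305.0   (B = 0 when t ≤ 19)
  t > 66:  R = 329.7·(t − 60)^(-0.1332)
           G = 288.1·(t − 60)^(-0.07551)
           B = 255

1.043

At 10205 K (t = 102.05):
  G = 288.1·(102.05 − 60)^(-0.07551) = 288.1·42.05^(-0.07551) = 288.1·0.75403 = 217.236.
At 4930 K (t = 49.3):
  G = 99.47·ln 49.3 − 161.1 = 99.47·3.8979 − 161.1 = 226.627.
Gain = 226.627 / 217.236 = 1.0432 → 1.043.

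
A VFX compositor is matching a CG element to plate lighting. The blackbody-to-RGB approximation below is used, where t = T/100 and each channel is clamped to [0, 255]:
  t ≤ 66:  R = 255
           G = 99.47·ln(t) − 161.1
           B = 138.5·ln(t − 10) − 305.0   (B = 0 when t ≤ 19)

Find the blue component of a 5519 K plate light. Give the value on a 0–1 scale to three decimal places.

t = 5519/100 = 55.19; the t ≤ 66 branch applies.
B = 138.5·ln(55.19 − 10) − 305.0 = 138.5·ln 45.19 − 305.0 = 138.5·3.8109 − 305.0 = 222.806.
On a 0–1 scale: 222.806/255 = 0.8738 → 0.874.

0.874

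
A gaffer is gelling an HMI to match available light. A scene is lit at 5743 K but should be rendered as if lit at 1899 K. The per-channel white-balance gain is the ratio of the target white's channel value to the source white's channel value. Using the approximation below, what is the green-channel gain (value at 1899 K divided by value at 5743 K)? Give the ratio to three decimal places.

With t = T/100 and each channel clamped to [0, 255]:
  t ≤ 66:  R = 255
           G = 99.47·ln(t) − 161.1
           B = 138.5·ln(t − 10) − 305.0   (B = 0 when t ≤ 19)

0.545

At 5743 K (t = 57.43):
  G = 99.47·ln 57.43 − 161.1 = 99.47·4.0506 − 161.1 = 241.810.
At 1899 K (t = 18.99):
  G = 99.47·ln 18.99 − 161.1 = 99.47·2.9439 − 161.1 = 131.731.
Gain = 131.731 / 241.810 = 0.5448 → 0.545.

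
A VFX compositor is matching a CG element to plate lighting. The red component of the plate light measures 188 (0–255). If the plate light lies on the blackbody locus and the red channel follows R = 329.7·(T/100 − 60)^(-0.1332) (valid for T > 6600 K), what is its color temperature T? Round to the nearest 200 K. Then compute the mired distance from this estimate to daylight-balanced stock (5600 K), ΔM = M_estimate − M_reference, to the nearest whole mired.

-100 mireds

(t − 60)^(-0.1332) = 188/329.7 = 0.57022.
t − 60 = 0.57022^(1/-0.1332) = 0.57022^(-7.508) = 67.848, so t = 127.848.
T = 100·t = 12785 K → 12800 K to the nearest 200 K.
M_estimate = 10⁶/12800 = 78.12; M_reference = 10⁶/5600 = 178.57.
ΔM = 78.12 − 178.57 = -100.45 → -100 mireds.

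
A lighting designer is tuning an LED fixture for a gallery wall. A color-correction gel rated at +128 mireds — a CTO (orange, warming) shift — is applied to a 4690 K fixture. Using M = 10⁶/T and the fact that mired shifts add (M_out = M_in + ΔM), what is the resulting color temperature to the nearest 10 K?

M_in = 10⁶/4690 = 213.22 mireds.
M_out = 213.22 + (+128) = 341.22 mireds.
T_out = 10⁶/341.22 = 2930.7 K → 2930 K.

2930 K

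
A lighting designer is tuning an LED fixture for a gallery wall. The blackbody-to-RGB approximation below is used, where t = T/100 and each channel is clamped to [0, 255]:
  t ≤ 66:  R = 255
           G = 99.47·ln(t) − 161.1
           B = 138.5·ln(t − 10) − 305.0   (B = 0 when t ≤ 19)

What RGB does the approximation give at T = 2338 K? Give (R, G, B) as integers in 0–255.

(255, 152, 54)

t = 2338/100 = 23.38; the t ≤ 66 branch applies.
R = 255 by definition for t ≤ 66.
G = 99.47·ln 23.38 − 161.1 = 99.47·3.1519 − 161.1 = 152.418.
B = 138.5·ln(23.38 − 10) − 305.0 = 138.5·ln 13.38 − 305.0 = 138.5·2.5938 − 305.0 = 54.236.
Rounded: (255, 152, 54).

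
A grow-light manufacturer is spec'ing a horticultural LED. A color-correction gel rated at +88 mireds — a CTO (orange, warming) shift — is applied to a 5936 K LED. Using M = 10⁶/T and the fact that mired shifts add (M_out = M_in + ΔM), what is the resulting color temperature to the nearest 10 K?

3900 K

M_in = 10⁶/5936 = 168.46 mireds.
M_out = 168.46 + (+88) = 256.46 mireds.
T_out = 10⁶/256.46 = 3899.2 K → 3900 K.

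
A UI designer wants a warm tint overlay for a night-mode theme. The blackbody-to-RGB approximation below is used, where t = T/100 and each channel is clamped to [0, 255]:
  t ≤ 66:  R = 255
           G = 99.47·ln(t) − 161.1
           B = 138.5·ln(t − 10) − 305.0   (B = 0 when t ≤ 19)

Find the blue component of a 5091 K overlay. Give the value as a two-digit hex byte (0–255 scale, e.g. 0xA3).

t = 5091/100 = 50.91; the t ≤ 66 branch applies.
B = 138.5·ln(50.91 − 10) − 305.0 = 138.5·ln 40.91 − 305.0 = 138.5·3.7114 − 305.0 = 209.025.
Rounded: 209; in hex, 0xD1.

0xD1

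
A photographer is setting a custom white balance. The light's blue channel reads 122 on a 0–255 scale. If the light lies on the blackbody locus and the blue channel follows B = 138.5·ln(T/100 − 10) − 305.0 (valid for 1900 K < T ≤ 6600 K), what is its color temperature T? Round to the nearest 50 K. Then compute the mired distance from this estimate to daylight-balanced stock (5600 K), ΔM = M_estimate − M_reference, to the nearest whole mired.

+134 mireds

ln(t − 10) = (122 + 305.0) / 138.5 = 3.0830.
t − 10 = e^3.0830 = 21.824, so t = 31.824.
T = 100·t = 3182 K → 3200 K to the nearest 50 K.
M_estimate = 10⁶/3200 = 312.50; M_reference = 10⁶/5600 = 178.57.
ΔM = 312.50 − 178.57 = 133.93 → +134 mireds.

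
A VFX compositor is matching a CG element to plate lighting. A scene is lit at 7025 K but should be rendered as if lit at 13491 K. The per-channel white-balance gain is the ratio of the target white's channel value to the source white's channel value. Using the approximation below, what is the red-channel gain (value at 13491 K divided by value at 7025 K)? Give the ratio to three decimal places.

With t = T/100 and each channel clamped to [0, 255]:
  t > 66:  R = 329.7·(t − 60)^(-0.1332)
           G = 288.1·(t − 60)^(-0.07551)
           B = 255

0.767

At 7025 K (t = 70.25):
  R = 329.7·(70.25 − 60)^(-0.1332) = 329.7·10.25^(-0.1332) = 329.7·0.73345 = 241.819.
At 13491 K (t = 134.91):
  R = 329.7·(134.91 − 60)^(-0.1332) = 329.7·74.91^(-0.1332) = 329.7·0.56274 = 185.537.
Gain = 185.537 / 241.819 = 0.7673 → 0.767.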